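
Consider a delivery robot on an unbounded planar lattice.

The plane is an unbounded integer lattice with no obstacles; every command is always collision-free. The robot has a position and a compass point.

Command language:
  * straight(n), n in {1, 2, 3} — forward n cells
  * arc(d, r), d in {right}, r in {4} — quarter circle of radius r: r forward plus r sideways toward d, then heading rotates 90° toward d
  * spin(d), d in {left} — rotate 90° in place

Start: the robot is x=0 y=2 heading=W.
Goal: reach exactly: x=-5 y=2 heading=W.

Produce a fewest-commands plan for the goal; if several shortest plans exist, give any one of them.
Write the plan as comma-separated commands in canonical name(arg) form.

straight(3), straight(2)

begin: x=0 y=2 heading=W
step 1 (straight(3)): x=-3 y=2 heading=W
step 2 (straight(2)): x=-5 y=2 heading=W
shorter routes all fall short; 2 is best.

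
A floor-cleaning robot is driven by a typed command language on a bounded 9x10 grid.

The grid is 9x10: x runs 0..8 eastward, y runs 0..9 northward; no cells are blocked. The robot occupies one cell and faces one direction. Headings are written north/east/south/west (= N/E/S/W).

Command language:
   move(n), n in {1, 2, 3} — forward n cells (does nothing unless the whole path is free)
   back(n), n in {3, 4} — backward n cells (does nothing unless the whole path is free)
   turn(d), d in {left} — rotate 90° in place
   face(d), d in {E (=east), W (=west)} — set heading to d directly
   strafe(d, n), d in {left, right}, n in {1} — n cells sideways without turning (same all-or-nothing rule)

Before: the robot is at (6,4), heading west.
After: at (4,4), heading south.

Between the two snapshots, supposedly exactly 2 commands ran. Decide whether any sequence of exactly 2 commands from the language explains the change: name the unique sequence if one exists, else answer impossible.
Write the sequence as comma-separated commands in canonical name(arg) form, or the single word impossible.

key: running turn(left) before move(2) would end elsewhere — order is forced
begin: at (6,4), heading west
step 1 (move(2)): at (4,4), heading west
step 2 (turn(left)): at (4,4), heading south
uniquely the one of 100 2-step routes that fits.

move(2), turn(left)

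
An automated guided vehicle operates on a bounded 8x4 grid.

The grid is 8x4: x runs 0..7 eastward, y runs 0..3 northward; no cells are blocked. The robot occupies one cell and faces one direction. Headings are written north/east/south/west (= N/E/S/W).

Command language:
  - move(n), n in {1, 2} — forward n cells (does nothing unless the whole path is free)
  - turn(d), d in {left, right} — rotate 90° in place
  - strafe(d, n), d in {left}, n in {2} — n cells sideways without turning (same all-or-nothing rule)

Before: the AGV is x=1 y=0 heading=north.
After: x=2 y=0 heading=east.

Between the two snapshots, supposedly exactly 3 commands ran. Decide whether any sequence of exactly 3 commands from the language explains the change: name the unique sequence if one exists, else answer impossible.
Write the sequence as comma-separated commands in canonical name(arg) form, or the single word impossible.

key: strafe(left, 2) would leave the grid, so it does nothing
start: x=1 y=0 heading=north
t=1 strafe(left, 2) ⇒ x=1 y=0 heading=north
t=2 turn(right) ⇒ x=1 y=0 heading=east
t=3 move(1) ⇒ x=2 y=0 heading=east
all 125 alternatives checked — unique.

strafe(left, 2), turn(right), move(1)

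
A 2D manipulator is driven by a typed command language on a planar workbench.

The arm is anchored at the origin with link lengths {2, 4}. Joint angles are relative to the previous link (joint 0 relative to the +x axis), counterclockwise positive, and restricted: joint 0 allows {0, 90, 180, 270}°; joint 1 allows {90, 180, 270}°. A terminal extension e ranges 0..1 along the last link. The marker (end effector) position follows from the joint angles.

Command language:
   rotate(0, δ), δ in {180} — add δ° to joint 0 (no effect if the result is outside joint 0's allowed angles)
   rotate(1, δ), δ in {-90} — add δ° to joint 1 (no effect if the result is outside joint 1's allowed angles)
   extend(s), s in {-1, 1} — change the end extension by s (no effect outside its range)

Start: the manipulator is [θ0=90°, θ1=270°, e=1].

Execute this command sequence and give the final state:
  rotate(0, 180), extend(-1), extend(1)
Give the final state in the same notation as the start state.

[θ0=270°, θ1=270°, e=1]

t0: [θ0=90°, θ1=270°, e=1]
[1] after rotate(0, 180): [θ0=270°, θ1=270°, e=1]
[2] after extend(-1): [θ0=270°, θ1=270°, e=0]
[3] after extend(1): [θ0=270°, θ1=270°, e=1]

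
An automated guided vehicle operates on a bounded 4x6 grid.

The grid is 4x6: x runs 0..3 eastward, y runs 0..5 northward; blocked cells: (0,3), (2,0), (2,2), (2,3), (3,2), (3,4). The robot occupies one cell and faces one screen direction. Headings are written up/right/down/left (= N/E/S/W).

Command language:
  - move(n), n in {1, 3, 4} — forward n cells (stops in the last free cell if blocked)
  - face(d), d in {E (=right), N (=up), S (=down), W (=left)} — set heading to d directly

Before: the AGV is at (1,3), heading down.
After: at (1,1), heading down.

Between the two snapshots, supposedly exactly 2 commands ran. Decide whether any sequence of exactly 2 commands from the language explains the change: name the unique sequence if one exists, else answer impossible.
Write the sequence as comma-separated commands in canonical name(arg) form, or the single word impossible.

key: still facing S at the end — nothing in the sequence rotates
from: at (1,3), heading down
[1] after move(1): at (1,2), heading down
[2] after move(1): at (1,1), heading down
no rival 2-sequence matches.

move(1), move(1)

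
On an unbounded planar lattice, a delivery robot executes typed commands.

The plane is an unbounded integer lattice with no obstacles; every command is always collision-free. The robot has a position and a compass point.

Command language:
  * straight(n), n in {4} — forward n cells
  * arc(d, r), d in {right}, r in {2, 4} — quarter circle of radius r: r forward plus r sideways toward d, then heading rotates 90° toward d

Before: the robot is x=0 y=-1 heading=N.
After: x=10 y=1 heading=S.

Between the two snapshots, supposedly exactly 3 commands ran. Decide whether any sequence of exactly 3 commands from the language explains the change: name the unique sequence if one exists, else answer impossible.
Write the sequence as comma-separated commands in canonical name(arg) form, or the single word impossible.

arc(right, 4), straight(4), arc(right, 2)

key: order matters: swapping arc(right, 4) and arc(right, 2) lands elsewhere
initial: x=0 y=-1 heading=N
t=1 arc(right, 4) ⇒ x=4 y=3 heading=E
t=2 straight(4) ⇒ x=8 y=3 heading=E
t=3 arc(right, 2) ⇒ x=10 y=1 heading=S
no other 3-command option fits: unique.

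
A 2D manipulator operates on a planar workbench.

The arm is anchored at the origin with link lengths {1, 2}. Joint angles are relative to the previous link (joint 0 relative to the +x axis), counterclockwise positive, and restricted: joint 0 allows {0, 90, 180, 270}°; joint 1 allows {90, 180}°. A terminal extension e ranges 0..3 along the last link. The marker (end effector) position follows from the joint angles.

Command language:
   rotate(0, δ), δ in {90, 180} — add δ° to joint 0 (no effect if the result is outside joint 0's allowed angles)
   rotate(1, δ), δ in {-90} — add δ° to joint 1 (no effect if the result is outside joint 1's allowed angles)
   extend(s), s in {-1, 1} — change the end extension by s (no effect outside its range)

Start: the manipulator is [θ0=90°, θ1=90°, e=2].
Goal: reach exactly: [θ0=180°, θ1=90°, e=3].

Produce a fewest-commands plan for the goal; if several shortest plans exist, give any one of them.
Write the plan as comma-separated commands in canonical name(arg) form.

t0: [θ0=90°, θ1=90°, e=2]
1. rotate(0, 90) → [θ0=180°, θ1=90°, e=2]
2. extend(1) → [θ0=180°, θ1=90°, e=3]
shorter routes all fall short; 2 is best.

rotate(0, 90), extend(1)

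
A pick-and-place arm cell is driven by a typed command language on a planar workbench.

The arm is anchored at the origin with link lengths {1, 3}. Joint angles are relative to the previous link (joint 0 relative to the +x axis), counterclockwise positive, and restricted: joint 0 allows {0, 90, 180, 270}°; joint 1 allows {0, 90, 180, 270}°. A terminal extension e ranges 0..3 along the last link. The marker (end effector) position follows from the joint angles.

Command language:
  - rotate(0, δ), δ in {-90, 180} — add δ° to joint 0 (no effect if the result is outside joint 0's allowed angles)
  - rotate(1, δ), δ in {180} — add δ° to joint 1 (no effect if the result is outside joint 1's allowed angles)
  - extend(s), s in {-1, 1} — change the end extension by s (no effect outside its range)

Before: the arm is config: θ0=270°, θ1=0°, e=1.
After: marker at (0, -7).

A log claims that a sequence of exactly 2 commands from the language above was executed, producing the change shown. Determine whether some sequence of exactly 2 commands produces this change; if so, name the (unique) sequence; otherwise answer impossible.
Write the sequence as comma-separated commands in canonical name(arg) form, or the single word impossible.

begin: config: θ0=270°, θ1=0°, e=1
step 1 (extend(1)): config: θ0=270°, θ1=0°, e=2
step 2 (extend(1)): config: θ0=270°, θ1=0°, e=3
uniquely the one of 25 2-step routes that fits.

extend(1), extend(1)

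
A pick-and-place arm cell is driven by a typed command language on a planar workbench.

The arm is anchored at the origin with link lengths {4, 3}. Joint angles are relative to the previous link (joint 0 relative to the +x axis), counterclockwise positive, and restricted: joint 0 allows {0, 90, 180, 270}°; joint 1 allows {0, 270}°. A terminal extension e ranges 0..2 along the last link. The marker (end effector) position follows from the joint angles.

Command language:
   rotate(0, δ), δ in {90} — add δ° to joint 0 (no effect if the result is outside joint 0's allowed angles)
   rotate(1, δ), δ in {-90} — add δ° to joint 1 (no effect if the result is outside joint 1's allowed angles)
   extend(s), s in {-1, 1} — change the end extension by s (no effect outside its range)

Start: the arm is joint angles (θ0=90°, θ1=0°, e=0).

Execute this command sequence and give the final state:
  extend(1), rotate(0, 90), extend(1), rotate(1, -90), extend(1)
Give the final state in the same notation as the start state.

joint angles (θ0=180°, θ1=270°, e=2)

t0: joint angles (θ0=90°, θ1=0°, e=0)
step 1 (extend(1)): joint angles (θ0=90°, θ1=0°, e=1)
step 2 (rotate(0, 90)): joint angles (θ0=180°, θ1=0°, e=1)
step 3 (extend(1)): joint angles (θ0=180°, θ1=0°, e=2)
step 4 (rotate(1, -90)): joint angles (θ0=180°, θ1=270°, e=2)
step 5 (extend(1)): joint angles (θ0=180°, θ1=270°, e=2)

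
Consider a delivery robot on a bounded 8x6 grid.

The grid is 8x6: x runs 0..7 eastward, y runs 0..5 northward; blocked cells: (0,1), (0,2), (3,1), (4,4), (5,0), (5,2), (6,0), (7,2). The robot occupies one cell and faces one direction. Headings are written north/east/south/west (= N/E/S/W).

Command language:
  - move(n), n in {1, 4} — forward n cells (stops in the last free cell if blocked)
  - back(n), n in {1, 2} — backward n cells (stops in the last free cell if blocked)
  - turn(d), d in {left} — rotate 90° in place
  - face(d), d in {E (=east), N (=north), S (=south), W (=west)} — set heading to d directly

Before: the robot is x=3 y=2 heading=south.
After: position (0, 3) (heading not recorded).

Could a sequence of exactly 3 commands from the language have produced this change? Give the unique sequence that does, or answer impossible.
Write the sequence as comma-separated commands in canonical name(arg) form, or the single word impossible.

back(1), face(W), move(4)

key: order matters: swapping back(1) and move(4) lands elsewhere
initial: x=3 y=2 heading=south
1. back(1) → x=3 y=3 heading=south
2. face(W) → x=3 y=3 heading=west
3. move(4) → x=0 y=3 heading=west
uniquely the one of 729 3-step routes that fits.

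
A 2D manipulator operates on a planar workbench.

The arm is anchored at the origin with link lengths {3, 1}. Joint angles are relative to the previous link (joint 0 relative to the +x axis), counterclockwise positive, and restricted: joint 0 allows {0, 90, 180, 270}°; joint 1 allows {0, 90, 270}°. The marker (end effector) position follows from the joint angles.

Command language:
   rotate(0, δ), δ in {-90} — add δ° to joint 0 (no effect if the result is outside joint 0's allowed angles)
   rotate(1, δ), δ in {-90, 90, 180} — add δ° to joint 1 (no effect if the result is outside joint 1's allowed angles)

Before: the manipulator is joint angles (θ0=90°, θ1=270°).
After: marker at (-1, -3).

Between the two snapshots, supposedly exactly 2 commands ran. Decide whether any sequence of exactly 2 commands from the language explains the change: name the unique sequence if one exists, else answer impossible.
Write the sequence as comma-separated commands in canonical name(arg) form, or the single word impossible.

rotate(0, -90), rotate(0, -90)

initial: joint angles (θ0=90°, θ1=270°)
[1] after rotate(0, -90): joint angles (θ0=0°, θ1=270°)
[2] after rotate(0, -90): joint angles (θ0=270°, θ1=270°)
all 16 alternatives checked — unique.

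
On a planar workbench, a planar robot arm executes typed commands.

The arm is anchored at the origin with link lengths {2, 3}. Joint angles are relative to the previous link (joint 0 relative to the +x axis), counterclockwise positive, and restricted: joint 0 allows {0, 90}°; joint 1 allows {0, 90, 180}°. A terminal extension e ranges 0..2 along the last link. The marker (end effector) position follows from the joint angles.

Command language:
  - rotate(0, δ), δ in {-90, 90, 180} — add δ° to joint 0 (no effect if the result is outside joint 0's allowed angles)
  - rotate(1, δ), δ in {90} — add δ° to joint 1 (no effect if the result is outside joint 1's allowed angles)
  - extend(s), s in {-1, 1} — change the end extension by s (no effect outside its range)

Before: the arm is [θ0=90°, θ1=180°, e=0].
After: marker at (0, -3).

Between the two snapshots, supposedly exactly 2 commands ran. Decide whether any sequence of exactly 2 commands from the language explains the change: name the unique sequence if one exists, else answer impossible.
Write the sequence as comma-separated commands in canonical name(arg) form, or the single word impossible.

from: [θ0=90°, θ1=180°, e=0]
[1] after extend(1): [θ0=90°, θ1=180°, e=1]
[2] after extend(1): [θ0=90°, θ1=180°, e=2]
no rival 2-sequence matches.

extend(1), extend(1)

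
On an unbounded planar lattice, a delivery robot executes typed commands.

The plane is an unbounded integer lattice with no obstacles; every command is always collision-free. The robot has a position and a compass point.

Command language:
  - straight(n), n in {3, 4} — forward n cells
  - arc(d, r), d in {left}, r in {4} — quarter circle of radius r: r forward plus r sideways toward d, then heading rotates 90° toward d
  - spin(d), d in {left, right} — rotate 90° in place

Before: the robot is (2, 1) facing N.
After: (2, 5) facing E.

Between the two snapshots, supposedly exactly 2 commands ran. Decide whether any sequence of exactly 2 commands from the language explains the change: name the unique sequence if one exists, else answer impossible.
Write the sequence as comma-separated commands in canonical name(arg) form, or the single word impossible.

straight(4), spin(right)

key: position moved to (2,5) AND the heading swung to E — translation plus rotation needed
start: (2, 1) facing N
[1] after straight(4): (2, 5) facing N
[2] after spin(right): (2, 5) facing E
all 25 alternatives checked — unique.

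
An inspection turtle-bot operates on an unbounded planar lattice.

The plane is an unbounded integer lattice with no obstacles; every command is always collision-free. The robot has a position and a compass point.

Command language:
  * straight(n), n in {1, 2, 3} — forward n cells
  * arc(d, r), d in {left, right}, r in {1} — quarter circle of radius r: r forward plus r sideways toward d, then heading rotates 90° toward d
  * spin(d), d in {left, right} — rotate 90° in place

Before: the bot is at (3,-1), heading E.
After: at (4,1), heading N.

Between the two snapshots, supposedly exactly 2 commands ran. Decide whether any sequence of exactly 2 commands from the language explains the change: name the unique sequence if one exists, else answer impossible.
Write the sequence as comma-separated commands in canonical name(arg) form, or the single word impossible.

arc(left, 1), straight(1)

key: running straight(1) before arc(left, 1) would end elsewhere — order is forced
begin: at (3,-1), heading E
t=1 arc(left, 1) ⇒ at (4,0), heading N
t=2 straight(1) ⇒ at (4,1), heading N
uniquely the one of 49 2-step routes that fits.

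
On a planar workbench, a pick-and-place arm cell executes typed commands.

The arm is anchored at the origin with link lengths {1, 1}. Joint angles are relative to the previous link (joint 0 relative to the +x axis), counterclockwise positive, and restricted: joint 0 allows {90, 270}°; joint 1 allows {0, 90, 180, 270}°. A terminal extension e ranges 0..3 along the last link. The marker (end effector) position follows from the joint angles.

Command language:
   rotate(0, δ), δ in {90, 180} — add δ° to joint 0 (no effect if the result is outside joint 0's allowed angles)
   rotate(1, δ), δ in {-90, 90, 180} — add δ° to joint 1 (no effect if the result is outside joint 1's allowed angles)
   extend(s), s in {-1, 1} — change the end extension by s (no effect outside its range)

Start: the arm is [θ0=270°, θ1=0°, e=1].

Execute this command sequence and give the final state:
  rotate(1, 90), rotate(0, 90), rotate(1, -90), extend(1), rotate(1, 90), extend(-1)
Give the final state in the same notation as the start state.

[θ0=270°, θ1=90°, e=1]

t0: [θ0=270°, θ1=0°, e=1]
[1] after rotate(1, 90): [θ0=270°, θ1=90°, e=1]
[2] after rotate(0, 90): [θ0=270°, θ1=90°, e=1]
[3] after rotate(1, -90): [θ0=270°, θ1=0°, e=1]
[4] after extend(1): [θ0=270°, θ1=0°, e=2]
[5] after rotate(1, 90): [θ0=270°, θ1=90°, e=2]
[6] after extend(-1): [θ0=270°, θ1=90°, e=1]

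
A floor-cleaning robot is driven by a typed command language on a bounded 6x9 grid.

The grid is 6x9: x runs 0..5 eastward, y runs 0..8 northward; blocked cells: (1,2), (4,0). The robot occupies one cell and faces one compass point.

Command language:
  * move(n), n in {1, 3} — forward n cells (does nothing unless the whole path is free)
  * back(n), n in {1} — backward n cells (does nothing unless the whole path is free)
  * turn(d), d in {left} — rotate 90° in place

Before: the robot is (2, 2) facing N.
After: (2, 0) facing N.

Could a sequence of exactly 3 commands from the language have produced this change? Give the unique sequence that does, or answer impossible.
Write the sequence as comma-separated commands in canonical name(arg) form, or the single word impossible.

key: the third back(1) would leave the grid, so it does nothing
start: (2, 2) facing N
t=1 back(1) ⇒ (2, 1) facing N
t=2 back(1) ⇒ (2, 0) facing N
t=3 back(1) ⇒ (2, 0) facing N
all 64 alternatives checked — unique.

back(1), back(1), back(1)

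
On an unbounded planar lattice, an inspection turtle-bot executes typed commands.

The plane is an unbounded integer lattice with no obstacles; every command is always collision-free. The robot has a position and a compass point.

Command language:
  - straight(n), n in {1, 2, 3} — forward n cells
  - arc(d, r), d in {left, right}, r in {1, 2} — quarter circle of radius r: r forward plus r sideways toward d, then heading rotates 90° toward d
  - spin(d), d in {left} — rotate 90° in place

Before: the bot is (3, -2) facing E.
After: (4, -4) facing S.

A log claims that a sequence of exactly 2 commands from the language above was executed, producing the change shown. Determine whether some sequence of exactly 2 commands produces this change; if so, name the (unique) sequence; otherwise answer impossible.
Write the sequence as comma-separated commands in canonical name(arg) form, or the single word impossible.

arc(right, 1), straight(1)

key: running straight(1) before arc(right, 1) would end elsewhere — order is forced
begin: (3, -2) facing E
1. arc(right, 1) → (4, -3) facing S
2. straight(1) → (4, -4) facing S
no other 2-command option fits: unique.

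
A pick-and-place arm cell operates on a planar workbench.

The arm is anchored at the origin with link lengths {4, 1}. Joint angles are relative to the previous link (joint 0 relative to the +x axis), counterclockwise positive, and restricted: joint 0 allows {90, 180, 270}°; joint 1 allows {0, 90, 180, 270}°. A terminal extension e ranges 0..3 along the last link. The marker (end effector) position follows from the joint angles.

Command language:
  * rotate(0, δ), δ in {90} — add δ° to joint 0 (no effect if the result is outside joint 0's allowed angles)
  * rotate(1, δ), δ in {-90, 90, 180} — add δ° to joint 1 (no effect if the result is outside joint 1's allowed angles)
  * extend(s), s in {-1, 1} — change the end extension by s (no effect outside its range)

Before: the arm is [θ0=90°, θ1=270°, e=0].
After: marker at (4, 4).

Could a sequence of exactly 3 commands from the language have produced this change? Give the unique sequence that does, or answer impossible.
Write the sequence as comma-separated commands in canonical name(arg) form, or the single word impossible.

start: [θ0=90°, θ1=270°, e=0]
[1] after extend(1): [θ0=90°, θ1=270°, e=1]
[2] after extend(1): [θ0=90°, θ1=270°, e=2]
[3] after extend(1): [θ0=90°, θ1=270°, e=3]
no other 3-command option fits: unique.

extend(1), extend(1), extend(1)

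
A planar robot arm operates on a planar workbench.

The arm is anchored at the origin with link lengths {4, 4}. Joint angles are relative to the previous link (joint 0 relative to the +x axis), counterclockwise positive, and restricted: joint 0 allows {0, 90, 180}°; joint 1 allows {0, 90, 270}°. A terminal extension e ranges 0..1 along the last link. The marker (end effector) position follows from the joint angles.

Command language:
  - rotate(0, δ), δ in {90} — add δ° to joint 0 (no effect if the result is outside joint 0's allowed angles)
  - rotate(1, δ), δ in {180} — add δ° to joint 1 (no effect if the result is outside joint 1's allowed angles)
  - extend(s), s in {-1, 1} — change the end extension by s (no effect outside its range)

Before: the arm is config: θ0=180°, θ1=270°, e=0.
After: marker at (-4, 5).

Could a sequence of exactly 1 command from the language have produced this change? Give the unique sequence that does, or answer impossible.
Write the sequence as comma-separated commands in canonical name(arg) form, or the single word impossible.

begin: config: θ0=180°, θ1=270°, e=0
[1] after extend(1): config: θ0=180°, θ1=270°, e=1
no other 1-command option fits: unique.

extend(1)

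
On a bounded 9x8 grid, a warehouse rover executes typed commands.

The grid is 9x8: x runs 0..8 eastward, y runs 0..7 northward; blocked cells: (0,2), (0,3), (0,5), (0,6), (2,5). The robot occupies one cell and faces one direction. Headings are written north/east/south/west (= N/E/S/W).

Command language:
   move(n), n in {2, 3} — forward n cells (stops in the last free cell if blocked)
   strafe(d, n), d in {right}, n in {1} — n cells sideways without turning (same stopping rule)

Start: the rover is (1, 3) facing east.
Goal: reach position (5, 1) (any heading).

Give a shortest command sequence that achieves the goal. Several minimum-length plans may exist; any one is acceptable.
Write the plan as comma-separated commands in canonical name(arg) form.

t0: (1, 3) facing east
1. strafe(right, 1) → (1, 2) facing east
2. strafe(right, 1) → (1, 1) facing east
3. move(2) → (3, 1) facing east
4. move(2) → (5, 1) facing east
no 3-step plan works, so 4 is optimal.

strafe(right, 1), strafe(right, 1), move(2), move(2)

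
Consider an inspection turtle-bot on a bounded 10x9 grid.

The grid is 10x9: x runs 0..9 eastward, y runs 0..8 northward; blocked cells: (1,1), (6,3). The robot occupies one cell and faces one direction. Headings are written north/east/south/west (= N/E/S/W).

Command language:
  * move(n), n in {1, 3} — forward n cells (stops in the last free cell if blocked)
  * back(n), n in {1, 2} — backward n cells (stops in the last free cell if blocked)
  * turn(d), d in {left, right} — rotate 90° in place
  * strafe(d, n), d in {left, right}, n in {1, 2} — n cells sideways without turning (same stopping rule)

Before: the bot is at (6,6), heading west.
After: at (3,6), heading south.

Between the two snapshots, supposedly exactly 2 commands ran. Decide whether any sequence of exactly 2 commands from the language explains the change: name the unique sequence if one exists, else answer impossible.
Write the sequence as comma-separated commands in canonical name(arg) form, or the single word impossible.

move(3), turn(left)

key: running turn(left) before move(3) would end elsewhere — order is forced
initial: at (6,6), heading west
step 1 (move(3)): at (3,6), heading west
step 2 (turn(left)): at (3,6), heading south
uniquely the one of 100 2-step routes that fits.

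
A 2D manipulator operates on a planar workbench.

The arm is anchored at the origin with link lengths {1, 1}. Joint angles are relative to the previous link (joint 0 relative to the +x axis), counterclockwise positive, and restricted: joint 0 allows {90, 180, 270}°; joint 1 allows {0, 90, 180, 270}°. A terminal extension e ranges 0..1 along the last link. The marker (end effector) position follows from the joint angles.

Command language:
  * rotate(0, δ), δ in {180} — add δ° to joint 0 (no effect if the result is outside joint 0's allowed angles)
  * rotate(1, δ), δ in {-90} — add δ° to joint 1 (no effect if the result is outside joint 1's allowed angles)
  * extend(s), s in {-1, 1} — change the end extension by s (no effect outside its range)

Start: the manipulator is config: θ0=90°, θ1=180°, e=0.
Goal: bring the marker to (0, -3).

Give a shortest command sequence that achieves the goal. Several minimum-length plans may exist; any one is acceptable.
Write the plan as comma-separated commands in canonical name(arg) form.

t0: config: θ0=90°, θ1=180°, e=0
step 1 (rotate(1, -90)): config: θ0=90°, θ1=90°, e=0
step 2 (rotate(1, -90)): config: θ0=90°, θ1=0°, e=0
step 3 (rotate(0, 180)): config: θ0=270°, θ1=0°, e=0
step 4 (extend(1)): config: θ0=270°, θ1=0°, e=1
minimal: 4 command(s), checked below 4.

rotate(1, -90), rotate(1, -90), rotate(0, 180), extend(1)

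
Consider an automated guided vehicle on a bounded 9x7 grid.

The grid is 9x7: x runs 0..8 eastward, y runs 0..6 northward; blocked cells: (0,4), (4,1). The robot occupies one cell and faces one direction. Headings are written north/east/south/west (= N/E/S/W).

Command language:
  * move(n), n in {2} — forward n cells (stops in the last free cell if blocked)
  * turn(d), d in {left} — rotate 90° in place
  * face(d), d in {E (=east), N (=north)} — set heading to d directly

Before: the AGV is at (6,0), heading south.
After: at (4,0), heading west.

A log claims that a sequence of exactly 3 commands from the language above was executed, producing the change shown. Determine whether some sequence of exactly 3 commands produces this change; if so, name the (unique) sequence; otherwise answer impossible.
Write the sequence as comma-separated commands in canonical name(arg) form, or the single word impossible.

key: running move(2) before face(N) would end elsewhere — order is forced
initial: at (6,0), heading south
step 1 (face(N)): at (6,0), heading north
step 2 (turn(left)): at (6,0), heading west
step 3 (move(2)): at (4,0), heading west
no other 3-command option fits: unique.

face(N), turn(left), move(2)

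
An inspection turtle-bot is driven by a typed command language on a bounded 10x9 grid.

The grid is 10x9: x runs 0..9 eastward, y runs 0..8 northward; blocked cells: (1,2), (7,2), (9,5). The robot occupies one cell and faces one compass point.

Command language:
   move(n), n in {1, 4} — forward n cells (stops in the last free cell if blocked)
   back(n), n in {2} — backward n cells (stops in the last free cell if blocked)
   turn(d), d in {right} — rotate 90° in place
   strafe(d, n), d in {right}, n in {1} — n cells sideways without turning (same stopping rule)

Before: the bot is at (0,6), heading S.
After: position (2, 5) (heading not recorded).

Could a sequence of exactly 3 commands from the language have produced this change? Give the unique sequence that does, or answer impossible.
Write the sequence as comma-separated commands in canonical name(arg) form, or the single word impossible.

move(1), turn(right), back(2)

key: running back(2) before move(1) would end elsewhere — order is forced
start: at (0,6), heading S
[1] after move(1): at (0,5), heading S
[2] after turn(right): at (0,5), heading W
[3] after back(2): at (2,5), heading W
uniquely the one of 125 3-step routes that fits.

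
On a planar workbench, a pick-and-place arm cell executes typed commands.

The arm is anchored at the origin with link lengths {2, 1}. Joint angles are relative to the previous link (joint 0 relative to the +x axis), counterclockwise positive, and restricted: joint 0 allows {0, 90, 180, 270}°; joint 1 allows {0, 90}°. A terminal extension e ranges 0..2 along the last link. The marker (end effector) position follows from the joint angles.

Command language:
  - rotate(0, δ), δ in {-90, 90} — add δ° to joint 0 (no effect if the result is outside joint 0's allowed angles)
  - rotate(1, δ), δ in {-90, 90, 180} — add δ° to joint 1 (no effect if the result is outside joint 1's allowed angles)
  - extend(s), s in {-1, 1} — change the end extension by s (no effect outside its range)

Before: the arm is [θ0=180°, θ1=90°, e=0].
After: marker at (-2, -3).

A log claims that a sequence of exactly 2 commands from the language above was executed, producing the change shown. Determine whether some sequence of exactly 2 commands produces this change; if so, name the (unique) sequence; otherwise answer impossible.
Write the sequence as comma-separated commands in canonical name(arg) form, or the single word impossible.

initial: [θ0=180°, θ1=90°, e=0]
[1] after extend(1): [θ0=180°, θ1=90°, e=1]
[2] after extend(1): [θ0=180°, θ1=90°, e=2]
all 49 alternatives checked — unique.

extend(1), extend(1)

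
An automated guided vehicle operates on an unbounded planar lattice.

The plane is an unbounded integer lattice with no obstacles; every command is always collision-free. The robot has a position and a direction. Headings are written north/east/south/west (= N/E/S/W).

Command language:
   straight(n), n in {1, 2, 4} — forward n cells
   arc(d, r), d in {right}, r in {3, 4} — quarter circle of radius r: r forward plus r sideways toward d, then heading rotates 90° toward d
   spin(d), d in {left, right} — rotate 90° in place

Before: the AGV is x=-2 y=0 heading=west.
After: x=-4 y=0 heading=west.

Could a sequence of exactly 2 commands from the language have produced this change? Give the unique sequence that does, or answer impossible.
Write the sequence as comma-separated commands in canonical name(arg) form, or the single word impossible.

key: heading stays W — no command in the sequence turns
from: x=-2 y=0 heading=west
1. straight(1) → x=-3 y=0 heading=west
2. straight(1) → x=-4 y=0 heading=west
all 49 alternatives checked — unique.

straight(1), straight(1)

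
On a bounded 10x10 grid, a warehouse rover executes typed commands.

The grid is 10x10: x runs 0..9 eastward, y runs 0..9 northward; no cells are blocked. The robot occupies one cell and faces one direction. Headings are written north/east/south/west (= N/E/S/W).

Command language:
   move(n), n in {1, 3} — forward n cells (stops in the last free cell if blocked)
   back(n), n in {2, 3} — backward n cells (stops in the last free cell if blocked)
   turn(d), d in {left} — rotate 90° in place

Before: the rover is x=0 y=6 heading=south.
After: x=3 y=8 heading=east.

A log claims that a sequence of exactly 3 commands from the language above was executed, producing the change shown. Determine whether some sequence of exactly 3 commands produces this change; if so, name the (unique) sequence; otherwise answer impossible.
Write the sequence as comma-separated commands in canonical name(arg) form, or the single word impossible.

back(2), turn(left), move(3)

key: cell and facing (now E) both changed — the 3 commands mix motion and turning
initial: x=0 y=6 heading=south
1. back(2) → x=0 y=8 heading=south
2. turn(left) → x=0 y=8 heading=east
3. move(3) → x=3 y=8 heading=east
no rival 3-sequence matches.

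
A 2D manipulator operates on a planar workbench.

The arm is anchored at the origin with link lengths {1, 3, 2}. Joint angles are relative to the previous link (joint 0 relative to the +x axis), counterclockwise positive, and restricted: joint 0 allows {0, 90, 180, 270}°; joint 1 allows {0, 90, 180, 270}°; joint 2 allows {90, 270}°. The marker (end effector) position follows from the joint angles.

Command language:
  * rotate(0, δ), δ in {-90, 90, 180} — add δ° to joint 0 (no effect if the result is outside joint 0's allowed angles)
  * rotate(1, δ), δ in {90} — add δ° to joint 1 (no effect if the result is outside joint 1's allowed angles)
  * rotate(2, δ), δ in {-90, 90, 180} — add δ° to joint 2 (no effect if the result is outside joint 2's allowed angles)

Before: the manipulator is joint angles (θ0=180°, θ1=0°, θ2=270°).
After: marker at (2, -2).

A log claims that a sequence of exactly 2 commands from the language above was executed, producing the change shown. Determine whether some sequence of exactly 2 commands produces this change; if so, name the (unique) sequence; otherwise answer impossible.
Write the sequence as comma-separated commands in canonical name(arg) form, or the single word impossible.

from: joint angles (θ0=180°, θ1=0°, θ2=270°)
[1] after rotate(1, 90): joint angles (θ0=180°, θ1=90°, θ2=270°)
[2] after rotate(1, 90): joint angles (θ0=180°, θ1=180°, θ2=270°)
no rival 2-sequence matches.

rotate(1, 90), rotate(1, 90)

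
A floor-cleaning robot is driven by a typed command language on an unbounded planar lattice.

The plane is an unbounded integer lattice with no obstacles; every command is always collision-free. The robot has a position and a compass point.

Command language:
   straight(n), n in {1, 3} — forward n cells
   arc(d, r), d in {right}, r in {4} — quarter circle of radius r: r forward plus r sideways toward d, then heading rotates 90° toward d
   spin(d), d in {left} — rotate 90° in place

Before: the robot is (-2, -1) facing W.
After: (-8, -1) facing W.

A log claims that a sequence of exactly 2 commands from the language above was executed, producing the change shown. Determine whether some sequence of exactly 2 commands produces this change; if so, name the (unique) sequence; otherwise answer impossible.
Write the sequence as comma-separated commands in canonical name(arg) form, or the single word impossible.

key: still facing W at the end — nothing in the sequence rotates
begin: (-2, -1) facing W
step 1 (straight(3)): (-5, -1) facing W
step 2 (straight(3)): (-8, -1) facing W
no rival 2-sequence matches.

straight(3), straight(3)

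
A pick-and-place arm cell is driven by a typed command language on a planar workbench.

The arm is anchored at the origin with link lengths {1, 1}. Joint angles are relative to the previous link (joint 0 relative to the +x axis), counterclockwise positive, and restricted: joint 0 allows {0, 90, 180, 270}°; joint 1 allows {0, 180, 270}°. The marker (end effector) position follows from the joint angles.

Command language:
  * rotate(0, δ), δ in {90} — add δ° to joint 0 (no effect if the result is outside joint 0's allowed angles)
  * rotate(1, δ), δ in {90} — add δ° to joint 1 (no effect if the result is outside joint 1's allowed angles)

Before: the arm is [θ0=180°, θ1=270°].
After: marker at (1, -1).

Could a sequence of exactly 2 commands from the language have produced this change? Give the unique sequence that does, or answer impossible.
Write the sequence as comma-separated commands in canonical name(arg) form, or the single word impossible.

initial: [θ0=180°, θ1=270°]
t=1 rotate(0, 90) ⇒ [θ0=270°, θ1=270°]
t=2 rotate(0, 90) ⇒ [θ0=0°, θ1=270°]
uniquely the one of 4 2-step routes that fits.

rotate(0, 90), rotate(0, 90)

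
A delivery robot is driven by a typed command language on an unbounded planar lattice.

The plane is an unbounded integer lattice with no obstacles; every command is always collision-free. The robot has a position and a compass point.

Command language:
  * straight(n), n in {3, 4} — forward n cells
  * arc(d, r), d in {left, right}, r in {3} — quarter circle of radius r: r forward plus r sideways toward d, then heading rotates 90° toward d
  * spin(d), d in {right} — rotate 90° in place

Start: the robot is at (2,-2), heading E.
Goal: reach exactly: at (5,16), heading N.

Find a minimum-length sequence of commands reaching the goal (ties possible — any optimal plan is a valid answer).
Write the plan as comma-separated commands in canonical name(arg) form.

t0: at (2,-2), heading E
1. arc(left, 3) → at (5,1), heading N
2. straight(4) → at (5,5), heading N
3. straight(4) → at (5,9), heading N
4. straight(4) → at (5,13), heading N
5. straight(3) → at (5,16), heading N
nothing shorter than 5 reaches the goal.

arc(left, 3), straight(4), straight(4), straight(4), straight(3)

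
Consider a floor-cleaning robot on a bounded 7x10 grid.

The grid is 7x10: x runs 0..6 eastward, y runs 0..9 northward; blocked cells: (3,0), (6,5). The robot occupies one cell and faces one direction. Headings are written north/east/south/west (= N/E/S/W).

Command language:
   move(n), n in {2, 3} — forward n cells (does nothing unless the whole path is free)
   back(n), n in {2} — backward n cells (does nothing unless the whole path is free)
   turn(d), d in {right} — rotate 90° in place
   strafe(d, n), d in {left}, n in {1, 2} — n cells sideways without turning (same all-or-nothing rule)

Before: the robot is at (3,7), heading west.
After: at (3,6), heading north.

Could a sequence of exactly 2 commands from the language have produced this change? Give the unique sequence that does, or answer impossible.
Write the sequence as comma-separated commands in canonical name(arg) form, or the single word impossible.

key: position moved to (3,6) AND the heading swung to N — translation plus rotation needed
from: at (3,7), heading west
[1] after strafe(left, 1): at (3,6), heading west
[2] after turn(right): at (3,6), heading north
no rival 2-sequence matches.

strafe(left, 1), turn(right)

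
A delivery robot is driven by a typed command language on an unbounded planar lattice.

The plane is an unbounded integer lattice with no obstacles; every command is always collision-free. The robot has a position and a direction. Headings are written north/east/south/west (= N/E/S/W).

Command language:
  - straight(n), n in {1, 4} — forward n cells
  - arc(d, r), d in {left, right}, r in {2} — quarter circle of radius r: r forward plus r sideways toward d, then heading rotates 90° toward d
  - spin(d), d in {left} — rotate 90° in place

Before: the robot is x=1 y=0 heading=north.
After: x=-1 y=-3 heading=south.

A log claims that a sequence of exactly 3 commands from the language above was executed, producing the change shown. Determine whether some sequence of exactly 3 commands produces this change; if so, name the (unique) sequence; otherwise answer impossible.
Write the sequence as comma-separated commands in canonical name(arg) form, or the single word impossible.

key: order matters: swapping spin(left) and straight(1) lands elsewhere
from: x=1 y=0 heading=north
t=1 spin(left) ⇒ x=1 y=0 heading=west
t=2 arc(left, 2) ⇒ x=-1 y=-2 heading=south
t=3 straight(1) ⇒ x=-1 y=-3 heading=south
all 125 alternatives checked — unique.

spin(left), arc(left, 2), straight(1)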